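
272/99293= 272/99293 = 0.00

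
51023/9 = 51023/9=5669.22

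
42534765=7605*5593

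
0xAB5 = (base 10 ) 2741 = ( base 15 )c2b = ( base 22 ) 5ed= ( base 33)2H2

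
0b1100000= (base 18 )56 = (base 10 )96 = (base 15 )66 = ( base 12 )80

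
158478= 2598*61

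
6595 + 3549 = 10144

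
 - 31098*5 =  - 155490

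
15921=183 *87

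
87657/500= 175 + 157/500 = 175.31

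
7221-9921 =-2700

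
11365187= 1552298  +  9812889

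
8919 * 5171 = 46120149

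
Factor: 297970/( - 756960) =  - 359/912 = -  2^(-4)*3^(-1 )*19^( - 1 )* 359^1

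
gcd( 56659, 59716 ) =1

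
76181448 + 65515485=141696933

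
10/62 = 5/31  =  0.16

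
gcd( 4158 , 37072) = 14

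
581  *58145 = 33782245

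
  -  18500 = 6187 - 24687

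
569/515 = 1+54/515 = 1.10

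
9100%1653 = 835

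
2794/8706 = 1397/4353 = 0.32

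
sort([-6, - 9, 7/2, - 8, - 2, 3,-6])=[ - 9, - 8, - 6  , - 6, - 2  ,  3, 7/2 ] 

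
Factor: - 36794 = -2^1*18397^1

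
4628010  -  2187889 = 2440121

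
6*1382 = 8292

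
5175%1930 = 1315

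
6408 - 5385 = 1023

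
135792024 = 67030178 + 68761846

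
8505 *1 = 8505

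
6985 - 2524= 4461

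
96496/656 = 147 + 4/41 =147.10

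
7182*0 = 0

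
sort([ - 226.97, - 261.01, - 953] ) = [ - 953, - 261.01  , - 226.97]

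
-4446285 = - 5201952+755667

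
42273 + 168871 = 211144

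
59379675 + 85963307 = 145342982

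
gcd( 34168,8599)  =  1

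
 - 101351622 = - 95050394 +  - 6301228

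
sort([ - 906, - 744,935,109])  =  [ - 906 ,-744,109, 935 ]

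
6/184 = 3/92 = 0.03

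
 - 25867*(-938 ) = 24263246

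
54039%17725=864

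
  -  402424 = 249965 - 652389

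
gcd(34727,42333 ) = 1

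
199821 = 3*66607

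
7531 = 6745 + 786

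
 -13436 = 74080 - 87516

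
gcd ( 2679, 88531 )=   1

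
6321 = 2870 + 3451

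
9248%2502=1742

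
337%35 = 22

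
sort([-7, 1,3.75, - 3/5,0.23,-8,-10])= [-10 , - 8, - 7, - 3/5, 0.23, 1,3.75 ] 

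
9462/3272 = 4731/1636 = 2.89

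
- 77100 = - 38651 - 38449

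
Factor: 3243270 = 2^1*3^1*5^1  *  108109^1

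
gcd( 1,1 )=1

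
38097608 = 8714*4372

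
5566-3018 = 2548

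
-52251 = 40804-93055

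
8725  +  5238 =13963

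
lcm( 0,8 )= 0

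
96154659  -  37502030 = 58652629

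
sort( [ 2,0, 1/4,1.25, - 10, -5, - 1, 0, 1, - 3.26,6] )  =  [ - 10, - 5, - 3.26, - 1, 0,0,1/4,1, 1.25,2,6]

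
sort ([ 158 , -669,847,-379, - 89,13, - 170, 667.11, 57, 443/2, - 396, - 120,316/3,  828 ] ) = [ - 669, - 396,  -  379, - 170, - 120, - 89,13,57, 316/3,158,443/2,667.11 , 828,847 ] 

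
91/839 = 91/839=   0.11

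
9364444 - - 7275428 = 16639872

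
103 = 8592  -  8489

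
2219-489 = 1730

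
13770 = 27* 510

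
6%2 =0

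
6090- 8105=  - 2015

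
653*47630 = 31102390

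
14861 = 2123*7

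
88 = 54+34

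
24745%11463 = 1819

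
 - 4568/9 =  - 4568/9  =  - 507.56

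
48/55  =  48/55 = 0.87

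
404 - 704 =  - 300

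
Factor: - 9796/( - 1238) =4898/619 = 2^1*31^1 * 79^1 * 619^( - 1 ) 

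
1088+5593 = 6681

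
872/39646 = 436/19823 = 0.02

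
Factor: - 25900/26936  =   - 2^( - 1 )*5^2*13^( - 1 )  =  - 25/26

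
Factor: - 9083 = - 31^1*293^1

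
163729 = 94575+69154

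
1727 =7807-6080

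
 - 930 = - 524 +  - 406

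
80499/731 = 110+89/731 = 110.12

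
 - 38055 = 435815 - 473870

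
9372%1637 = 1187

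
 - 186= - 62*3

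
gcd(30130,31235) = 5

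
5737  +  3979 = 9716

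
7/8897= 1/1271 = 0.00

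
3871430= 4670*829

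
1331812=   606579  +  725233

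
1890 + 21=1911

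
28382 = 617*46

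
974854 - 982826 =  - 7972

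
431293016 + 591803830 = 1023096846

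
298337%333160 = 298337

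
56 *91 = 5096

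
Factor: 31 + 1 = 2^5=32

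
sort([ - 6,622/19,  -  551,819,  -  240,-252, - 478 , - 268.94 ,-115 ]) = [  -  551,- 478, - 268.94,-252, - 240,-115 , - 6,  622/19,  819]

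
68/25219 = 68/25219 = 0.00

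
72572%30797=10978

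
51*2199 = 112149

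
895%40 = 15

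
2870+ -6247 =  - 3377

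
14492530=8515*1702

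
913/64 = 14 + 17/64  =  14.27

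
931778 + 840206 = 1771984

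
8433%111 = 108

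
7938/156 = 50 + 23/26  =  50.88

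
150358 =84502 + 65856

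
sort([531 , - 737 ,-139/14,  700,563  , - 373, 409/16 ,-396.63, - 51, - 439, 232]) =[ - 737, - 439, - 396.63, - 373, - 51, - 139/14,409/16,232,  531 , 563, 700]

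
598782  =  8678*69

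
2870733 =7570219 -4699486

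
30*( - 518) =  - 15540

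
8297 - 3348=4949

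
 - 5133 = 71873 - 77006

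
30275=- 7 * (-4325 ) 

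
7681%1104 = 1057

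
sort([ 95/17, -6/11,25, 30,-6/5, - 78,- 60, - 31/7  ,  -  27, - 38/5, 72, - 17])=[ - 78,  -  60, - 27, - 17, - 38/5,-31/7, - 6/5, - 6/11,  95/17, 25,30, 72]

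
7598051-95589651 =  - 87991600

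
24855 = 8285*3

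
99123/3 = 33041  =  33041.00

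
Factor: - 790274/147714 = -3^( - 1)*7^( - 1 )*3517^( - 1 )*395137^1 = - 395137/73857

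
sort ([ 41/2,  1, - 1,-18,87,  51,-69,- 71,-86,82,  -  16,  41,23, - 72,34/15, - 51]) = [ - 86, - 72,  -  71, - 69, - 51,  -  18, - 16 ,-1,1,34/15 , 41/2, 23,41,  51, 82,87]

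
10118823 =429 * 23587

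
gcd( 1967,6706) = 7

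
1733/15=1733/15 = 115.53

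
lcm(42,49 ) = 294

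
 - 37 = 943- 980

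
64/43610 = 32/21805 = 0.00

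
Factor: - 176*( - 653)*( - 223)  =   - 25628944  =  - 2^4*11^1 * 223^1*653^1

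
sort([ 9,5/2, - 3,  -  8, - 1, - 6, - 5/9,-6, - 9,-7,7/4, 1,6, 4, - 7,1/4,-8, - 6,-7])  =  [ - 9, - 8,-8, - 7, - 7 ,-7, - 6, - 6 , - 6, - 3, - 1,  -  5/9,1/4, 1,7/4,5/2,4,6,9]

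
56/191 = 56/191= 0.29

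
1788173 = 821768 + 966405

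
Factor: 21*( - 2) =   -  42=- 2^1*3^1*7^1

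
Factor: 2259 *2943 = 6648237 = 3^5*109^1*251^1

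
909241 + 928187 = 1837428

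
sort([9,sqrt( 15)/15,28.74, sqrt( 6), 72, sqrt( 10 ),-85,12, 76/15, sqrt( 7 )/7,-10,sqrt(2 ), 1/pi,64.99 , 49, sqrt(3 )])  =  [ - 85,  -  10, sqrt( 15 )/15,1/pi,  sqrt ( 7)/7,sqrt(2) , sqrt( 3 ),sqrt (6), sqrt ( 10),76/15,9, 12, 28.74,  49, 64.99,72]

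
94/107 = 94/107 = 0.88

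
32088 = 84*382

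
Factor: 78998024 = 2^3*7^1*1410679^1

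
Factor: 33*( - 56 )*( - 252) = 465696 = 2^5*3^3*7^2*11^1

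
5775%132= 99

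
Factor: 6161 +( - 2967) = 3194  =  2^1 * 1597^1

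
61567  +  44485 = 106052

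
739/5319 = 739/5319 = 0.14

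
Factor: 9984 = 2^8*3^1* 13^1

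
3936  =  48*82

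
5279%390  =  209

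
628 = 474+154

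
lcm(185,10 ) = 370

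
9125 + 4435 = 13560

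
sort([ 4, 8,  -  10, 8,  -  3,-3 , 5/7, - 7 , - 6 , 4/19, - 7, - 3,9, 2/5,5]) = [- 10, - 7,- 7 , - 6, - 3,-3 , - 3, 4/19,2/5 , 5/7 , 4,5,8,  8, 9]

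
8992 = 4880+4112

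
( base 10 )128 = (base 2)10000000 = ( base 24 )58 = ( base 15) 88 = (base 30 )48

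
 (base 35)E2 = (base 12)350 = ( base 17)1BG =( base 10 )492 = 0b111101100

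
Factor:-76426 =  - 2^1*7^1*53^1*103^1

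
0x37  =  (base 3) 2001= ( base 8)67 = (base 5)210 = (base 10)55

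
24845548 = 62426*398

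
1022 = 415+607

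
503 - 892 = - 389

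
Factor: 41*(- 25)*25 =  - 25625 =-  5^4*41^1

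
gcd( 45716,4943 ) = 1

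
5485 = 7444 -1959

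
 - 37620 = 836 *( - 45)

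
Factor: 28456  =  2^3*3557^1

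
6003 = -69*( - 87) 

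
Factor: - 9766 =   -  2^1 * 19^1 * 257^1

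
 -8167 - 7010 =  - 15177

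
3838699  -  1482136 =2356563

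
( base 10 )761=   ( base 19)221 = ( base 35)LQ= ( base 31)oh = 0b1011111001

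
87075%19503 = 9063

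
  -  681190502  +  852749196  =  171558694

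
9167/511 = 17 + 480/511 = 17.94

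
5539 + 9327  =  14866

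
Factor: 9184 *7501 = 2^5*7^1 *13^1 * 41^1 * 577^1 = 68889184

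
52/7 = 52/7 = 7.43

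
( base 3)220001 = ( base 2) 1010001001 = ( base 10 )649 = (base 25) 10o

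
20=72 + - 52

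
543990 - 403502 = 140488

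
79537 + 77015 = 156552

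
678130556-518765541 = 159365015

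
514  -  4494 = - 3980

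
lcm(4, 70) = 140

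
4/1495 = 4/1495 = 0.00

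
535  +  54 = 589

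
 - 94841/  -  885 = 94841/885 = 107.16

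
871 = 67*13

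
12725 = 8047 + 4678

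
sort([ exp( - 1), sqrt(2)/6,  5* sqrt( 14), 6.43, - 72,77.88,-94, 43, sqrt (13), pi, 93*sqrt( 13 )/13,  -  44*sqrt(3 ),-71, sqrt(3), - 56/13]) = [ - 94,  -  44*sqrt( 3 ),-72, - 71,  -  56/13,  sqrt( 2)/6, exp( - 1),sqrt (3), pi,sqrt( 13), 6.43,5*sqrt(14), 93*sqrt(13)/13, 43,77.88 ]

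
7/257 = 7/257 = 0.03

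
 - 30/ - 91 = 30/91 =0.33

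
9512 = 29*328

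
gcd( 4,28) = 4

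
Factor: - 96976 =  - 2^4 *11^1*19^1*29^1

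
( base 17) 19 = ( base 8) 32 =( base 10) 26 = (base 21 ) 15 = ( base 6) 42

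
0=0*43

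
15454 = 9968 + 5486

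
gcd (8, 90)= 2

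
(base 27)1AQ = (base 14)533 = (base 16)401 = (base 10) 1025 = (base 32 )101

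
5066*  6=30396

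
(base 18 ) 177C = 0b10000000101110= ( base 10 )8238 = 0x202e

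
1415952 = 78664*18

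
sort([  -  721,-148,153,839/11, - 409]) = [  -  721, - 409,-148, 839/11,153]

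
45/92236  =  45/92236 = 0.00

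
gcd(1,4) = 1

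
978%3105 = 978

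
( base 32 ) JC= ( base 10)620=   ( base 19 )1dc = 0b1001101100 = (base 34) I8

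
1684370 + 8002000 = 9686370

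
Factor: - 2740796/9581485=-2^2*5^( - 1 )*193^( - 1)*9929^(  -  1)*685199^1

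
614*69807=42861498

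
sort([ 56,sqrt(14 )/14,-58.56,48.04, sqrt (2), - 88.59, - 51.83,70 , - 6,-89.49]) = [-89.49, - 88.59, - 58.56,-51.83,  -  6,sqrt(14)/14,sqrt( 2), 48.04, 56,70 ] 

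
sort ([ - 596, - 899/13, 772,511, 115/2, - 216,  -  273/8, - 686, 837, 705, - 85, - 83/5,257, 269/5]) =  [ - 686,-596,-216, - 85, - 899/13, - 273/8, - 83/5, 269/5, 115/2, 257, 511,705,  772 , 837] 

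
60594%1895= 1849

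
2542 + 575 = 3117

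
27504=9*3056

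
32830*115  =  3775450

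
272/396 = 68/99 = 0.69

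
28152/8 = 3519 = 3519.00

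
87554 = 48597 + 38957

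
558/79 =7 + 5/79 = 7.06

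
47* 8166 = 383802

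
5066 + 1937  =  7003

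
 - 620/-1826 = 310/913=0.34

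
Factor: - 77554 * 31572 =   -  2448534888 = - 2^3*3^2 * 17^1*877^1*2281^1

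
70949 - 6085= 64864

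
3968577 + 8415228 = 12383805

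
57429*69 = 3962601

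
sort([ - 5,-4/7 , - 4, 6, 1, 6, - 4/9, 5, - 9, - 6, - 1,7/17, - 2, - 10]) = [-10 ,-9, - 6, - 5, - 4,-2,  -  1 , - 4/7, - 4/9 , 7/17, 1, 5,6, 6]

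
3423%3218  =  205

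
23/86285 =23/86285 = 0.00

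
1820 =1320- - 500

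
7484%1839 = 128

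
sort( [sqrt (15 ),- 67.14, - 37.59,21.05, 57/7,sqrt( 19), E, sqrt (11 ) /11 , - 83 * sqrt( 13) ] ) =[ - 83*sqrt(13), - 67.14, - 37.59, sqrt(11)/11,  E, sqrt(15), sqrt ( 19 ), 57/7, 21.05 ]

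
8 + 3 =11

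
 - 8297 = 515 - 8812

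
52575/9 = 5841  +  2/3  =  5841.67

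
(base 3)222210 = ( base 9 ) 883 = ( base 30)O3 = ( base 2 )1011010011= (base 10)723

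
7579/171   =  7579/171=   44.32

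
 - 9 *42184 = - 379656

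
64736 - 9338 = 55398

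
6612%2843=926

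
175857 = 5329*33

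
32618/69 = 32618/69= 472.72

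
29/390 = 29/390 = 0.07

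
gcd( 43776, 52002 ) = 18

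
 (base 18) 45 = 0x4d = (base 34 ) 29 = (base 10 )77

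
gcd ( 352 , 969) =1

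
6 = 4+2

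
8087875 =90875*89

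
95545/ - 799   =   - 120 + 335/799 = -119.58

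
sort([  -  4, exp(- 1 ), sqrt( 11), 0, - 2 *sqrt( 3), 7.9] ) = [ - 4, -2*sqrt(3), 0,exp( - 1 ), sqrt(11) , 7.9 ] 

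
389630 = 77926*5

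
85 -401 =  -316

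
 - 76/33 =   -  76/33=-2.30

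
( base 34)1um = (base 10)2198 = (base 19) 61D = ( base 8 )4226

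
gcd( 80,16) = 16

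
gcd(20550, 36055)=5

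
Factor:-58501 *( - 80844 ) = 2^2*3^1*19^1*3079^1*6737^1 = 4729454844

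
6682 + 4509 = 11191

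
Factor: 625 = 5^4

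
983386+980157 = 1963543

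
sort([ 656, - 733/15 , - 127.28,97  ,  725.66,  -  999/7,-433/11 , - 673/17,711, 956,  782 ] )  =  [ - 999/7, -127.28,-733/15, - 673/17, - 433/11, 97,  656, 711, 725.66,782, 956 ]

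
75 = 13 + 62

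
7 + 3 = 10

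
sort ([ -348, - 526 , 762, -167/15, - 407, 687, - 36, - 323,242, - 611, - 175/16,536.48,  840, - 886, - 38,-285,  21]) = [  -  886, - 611,-526, - 407, - 348,-323, - 285, - 38, - 36, - 167/15,-175/16,  21,  242,  536.48,  687, 762, 840]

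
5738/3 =5738/3 = 1912.67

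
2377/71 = 33+34/71 = 33.48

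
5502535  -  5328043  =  174492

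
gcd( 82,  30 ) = 2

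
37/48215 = 37/48215 = 0.00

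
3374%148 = 118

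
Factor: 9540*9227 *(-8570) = - 2^3*3^2*5^2*53^1 * 857^1*9227^1 = - 754379220600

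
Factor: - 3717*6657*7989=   -  197680367241= -3^4*7^2*59^1*317^1*2663^1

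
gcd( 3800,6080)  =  760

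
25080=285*88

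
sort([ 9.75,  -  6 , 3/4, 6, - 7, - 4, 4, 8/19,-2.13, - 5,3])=[ - 7,-6,-5, - 4, - 2.13,8/19,3/4, 3, 4,6 , 9.75]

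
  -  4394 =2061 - 6455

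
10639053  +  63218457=73857510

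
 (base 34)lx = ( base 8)1353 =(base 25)14M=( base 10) 747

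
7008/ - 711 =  - 10+34/237 = -9.86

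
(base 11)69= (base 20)3f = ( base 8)113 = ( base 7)135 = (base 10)75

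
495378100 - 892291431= - 396913331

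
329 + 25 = 354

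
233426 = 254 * 919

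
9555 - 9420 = 135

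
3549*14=49686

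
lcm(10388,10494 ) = 1028412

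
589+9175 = 9764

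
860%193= 88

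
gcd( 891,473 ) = 11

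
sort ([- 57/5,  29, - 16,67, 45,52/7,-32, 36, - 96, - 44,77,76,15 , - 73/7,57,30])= [- 96, - 44,- 32, - 16,-57/5 , - 73/7,52/7, 15,29 , 30,36, 45, 57, 67, 76,  77]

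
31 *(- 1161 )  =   - 35991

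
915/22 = 915/22= 41.59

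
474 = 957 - 483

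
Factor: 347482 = 2^1 * 173741^1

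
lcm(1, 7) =7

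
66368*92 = 6105856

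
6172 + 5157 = 11329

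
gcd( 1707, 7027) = 1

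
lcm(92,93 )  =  8556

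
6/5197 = 6/5197 = 0.00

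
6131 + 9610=15741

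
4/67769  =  4/67769 = 0.00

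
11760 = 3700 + 8060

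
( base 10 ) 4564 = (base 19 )cc4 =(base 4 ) 1013110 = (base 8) 10724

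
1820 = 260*7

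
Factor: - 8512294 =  - 2^1 * 7^1  *  37^1*16433^1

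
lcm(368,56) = 2576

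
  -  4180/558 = -8 + 142/279 = - 7.49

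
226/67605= 226/67605  =  0.00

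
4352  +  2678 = 7030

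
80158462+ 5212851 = 85371313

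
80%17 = 12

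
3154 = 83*38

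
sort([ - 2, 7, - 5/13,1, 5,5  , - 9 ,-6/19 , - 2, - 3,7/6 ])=[ - 9,-3, - 2, - 2 , - 5/13, - 6/19,1, 7/6, 5,5,7]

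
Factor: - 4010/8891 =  - 2^1 * 5^1*17^( - 1)*401^1 * 523^(-1) 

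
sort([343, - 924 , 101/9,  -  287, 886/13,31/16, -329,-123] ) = [ - 924,-329,-287, - 123, 31/16, 101/9 , 886/13,343 ] 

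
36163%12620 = 10923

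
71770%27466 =16838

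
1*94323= 94323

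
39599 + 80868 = 120467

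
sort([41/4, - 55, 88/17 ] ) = [ - 55 , 88/17,41/4] 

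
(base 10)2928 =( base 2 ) 101101110000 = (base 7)11352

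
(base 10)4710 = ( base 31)4rt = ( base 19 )d0h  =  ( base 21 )ae6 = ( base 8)11146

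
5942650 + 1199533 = 7142183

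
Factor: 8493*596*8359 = 42311820252= 2^2*3^1*13^1*19^1*149^2*643^1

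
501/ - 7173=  - 167/2391 = - 0.07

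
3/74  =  3/74 = 0.04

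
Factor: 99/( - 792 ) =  - 1/8 = -2^(-3 ) 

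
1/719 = 1/719  =  0.00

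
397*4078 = 1618966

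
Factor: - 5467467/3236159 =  - 3^1*181^1 *1249^(  -  1 )*2591^(-1 )*10069^1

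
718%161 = 74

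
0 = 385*0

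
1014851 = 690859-  -  323992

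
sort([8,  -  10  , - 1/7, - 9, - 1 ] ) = [ - 10, - 9,  -  1, -1/7,8]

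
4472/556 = 1118/139= 8.04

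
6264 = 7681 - 1417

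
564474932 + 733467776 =1297942708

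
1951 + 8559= 10510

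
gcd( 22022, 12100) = 242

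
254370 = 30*8479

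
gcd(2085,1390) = 695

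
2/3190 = 1/1595  =  0.00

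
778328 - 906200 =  - 127872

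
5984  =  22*272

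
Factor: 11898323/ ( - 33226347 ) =  -  3^( -1 ) * 7^( - 1 ) * 11^( - 1) * 17^ ( -1)*29^1*41^1 *8461^( - 1)*10007^1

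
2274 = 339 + 1935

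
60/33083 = 60/33083 = 0.00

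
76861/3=25620+1/3=   25620.33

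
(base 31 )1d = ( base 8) 54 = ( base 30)1E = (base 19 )26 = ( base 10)44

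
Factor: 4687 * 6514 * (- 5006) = -152838776708= - 2^2 * 43^1*109^1*2503^1*3257^1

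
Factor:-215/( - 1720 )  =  2^ ( - 3) = 1/8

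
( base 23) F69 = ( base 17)1ag7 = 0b1111110010010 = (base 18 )16h0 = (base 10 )8082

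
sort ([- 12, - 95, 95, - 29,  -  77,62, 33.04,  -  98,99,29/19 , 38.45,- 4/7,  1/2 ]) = [-98  ,-95, - 77  ,-29, - 12,-4/7,1/2,29/19,33.04, 38.45 , 62,95,99]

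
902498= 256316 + 646182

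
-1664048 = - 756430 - 907618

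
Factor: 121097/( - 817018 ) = -2^(- 1)*79^( - 1)*83^1 * 1459^1*5171^(-1 )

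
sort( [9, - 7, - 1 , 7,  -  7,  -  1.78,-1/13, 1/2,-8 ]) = [- 8, - 7, - 7, - 1.78, - 1, - 1/13,1/2,7,9]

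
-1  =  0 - 1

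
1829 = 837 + 992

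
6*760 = 4560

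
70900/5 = 14180 = 14180.00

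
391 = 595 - 204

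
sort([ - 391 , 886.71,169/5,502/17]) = [ - 391,  502/17, 169/5, 886.71]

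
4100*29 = 118900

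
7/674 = 7/674  =  0.01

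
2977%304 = 241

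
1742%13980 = 1742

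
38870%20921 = 17949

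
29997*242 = 7259274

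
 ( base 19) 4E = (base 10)90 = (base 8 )132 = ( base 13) 6c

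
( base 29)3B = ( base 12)82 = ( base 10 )98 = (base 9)118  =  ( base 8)142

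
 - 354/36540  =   - 1 + 6031/6090  =  -  0.01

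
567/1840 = 567/1840 = 0.31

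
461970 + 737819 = 1199789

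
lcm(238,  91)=3094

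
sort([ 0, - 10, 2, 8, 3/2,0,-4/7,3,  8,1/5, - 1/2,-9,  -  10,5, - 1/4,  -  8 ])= [ - 10, - 10, - 9, - 8, -4/7,-1/2,-1/4, 0,  0,1/5, 3/2,2, 3,5,8, 8] 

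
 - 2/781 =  -2/781 = -0.00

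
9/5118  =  3/1706 = 0.00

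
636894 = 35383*18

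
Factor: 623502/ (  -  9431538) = - 3^1*11^1 * 47^1*67^1 *1571923^(  -  1) = - 103917/1571923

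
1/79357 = 1/79357 = 0.00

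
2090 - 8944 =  - 6854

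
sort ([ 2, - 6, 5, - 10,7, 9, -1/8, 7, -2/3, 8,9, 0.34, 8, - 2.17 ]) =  [ -10, - 6,-2.17, - 2/3, - 1/8, 0.34,2 , 5, 7, 7,8,8,9, 9 ] 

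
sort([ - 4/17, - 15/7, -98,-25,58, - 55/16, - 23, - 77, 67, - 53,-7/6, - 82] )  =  [-98, - 82, -77, - 53, - 25, - 23 , - 55/16, - 15/7, - 7/6, - 4/17,58,67] 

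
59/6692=59/6692 = 0.01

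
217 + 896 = 1113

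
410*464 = 190240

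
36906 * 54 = 1992924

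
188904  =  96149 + 92755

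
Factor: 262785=3^1*5^1* 17519^1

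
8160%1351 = 54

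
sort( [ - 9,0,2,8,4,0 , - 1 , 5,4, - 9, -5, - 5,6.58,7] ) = [-9, - 9,  -  5, - 5, - 1,0,0,2, 4 , 4,5, 6.58, 7, 8]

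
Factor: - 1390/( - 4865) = 2/7 = 2^1*7^( - 1 ) 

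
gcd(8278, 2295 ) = 1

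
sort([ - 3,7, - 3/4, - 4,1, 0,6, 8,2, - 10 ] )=[ - 10,  -  4, - 3,  -  3/4, 0, 1, 2,6 , 7,8]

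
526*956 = 502856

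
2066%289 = 43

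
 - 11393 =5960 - 17353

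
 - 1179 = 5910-7089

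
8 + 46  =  54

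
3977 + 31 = 4008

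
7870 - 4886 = 2984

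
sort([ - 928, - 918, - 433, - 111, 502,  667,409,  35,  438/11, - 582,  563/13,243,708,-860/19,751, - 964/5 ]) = [ - 928,-918, - 582,-433, - 964/5 ,- 111, - 860/19,35, 438/11,563/13,  243,  409,502,667, 708 , 751 ]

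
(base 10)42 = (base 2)101010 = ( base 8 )52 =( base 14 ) 30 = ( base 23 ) 1J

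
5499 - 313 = 5186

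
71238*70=4986660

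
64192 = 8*8024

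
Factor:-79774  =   - 2^1*39887^1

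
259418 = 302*859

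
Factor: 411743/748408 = 2^( - 3) * 17^( - 1 ) *5503^(-1)* 411743^1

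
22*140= 3080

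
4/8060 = 1/2015 = 0.00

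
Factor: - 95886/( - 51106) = 3^2*7^1*11^( - 1 ) * 23^( - 1 )*101^( - 1) * 761^1 = 47943/25553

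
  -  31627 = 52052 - 83679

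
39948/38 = 19974/19 = 1051.26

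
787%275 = 237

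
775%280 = 215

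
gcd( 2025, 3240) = 405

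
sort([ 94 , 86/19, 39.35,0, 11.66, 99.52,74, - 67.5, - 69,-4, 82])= [ - 69,  -  67.5, - 4,  0, 86/19,11.66,39.35, 74, 82, 94, 99.52] 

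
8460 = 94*90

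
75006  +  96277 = 171283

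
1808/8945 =1808/8945  =  0.20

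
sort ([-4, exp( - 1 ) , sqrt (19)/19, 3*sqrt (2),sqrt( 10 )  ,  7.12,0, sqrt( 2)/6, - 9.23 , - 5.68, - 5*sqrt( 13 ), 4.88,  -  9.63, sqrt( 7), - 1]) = [ - 5*sqrt(13 ),  -  9.63,  -  9.23,-5.68, - 4,-1, 0, sqrt (19)/19, sqrt(2 )/6,exp ( - 1 ) , sqrt( 7) , sqrt(10),3*sqrt( 2),4.88, 7.12]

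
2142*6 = 12852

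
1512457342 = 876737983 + 635719359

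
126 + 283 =409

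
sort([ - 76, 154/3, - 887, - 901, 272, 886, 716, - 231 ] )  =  [ - 901, - 887, -231,-76, 154/3,272, 716,886 ] 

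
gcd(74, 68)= 2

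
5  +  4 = 9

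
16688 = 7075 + 9613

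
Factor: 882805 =5^1*7^1*11^1*2293^1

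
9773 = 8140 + 1633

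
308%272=36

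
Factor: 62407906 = 2^1 * 11^1 * 103^1*27541^1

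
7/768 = 7/768=0.01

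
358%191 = 167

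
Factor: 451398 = 2^1 * 3^1* 23^1*3271^1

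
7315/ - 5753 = -2 + 381/523 =- 1.27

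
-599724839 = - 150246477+- 449478362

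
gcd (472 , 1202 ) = 2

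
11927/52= 229 + 19/52  =  229.37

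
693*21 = 14553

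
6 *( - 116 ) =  - 696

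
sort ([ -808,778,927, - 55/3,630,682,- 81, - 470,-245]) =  [ - 808, - 470,  -  245 , -81 , - 55/3,630,682,778 , 927 ] 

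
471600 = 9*52400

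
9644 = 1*9644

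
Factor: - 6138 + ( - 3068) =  - 2^1*4603^1 = - 9206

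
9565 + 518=10083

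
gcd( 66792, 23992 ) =8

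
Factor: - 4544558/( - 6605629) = 2^1*61^( - 1)*863^1 * 2633^1 * 108289^ ( - 1)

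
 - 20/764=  - 5/191 = - 0.03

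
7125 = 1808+5317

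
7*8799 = 61593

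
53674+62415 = 116089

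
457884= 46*9954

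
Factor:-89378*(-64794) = 5791158132 = 2^2 * 3^1*23^1*29^1*67^1*10799^1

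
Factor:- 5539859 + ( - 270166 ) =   -  5810025 = -3^1*5^2 *13^1*59^1*101^1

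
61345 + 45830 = 107175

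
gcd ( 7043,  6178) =1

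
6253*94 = 587782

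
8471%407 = 331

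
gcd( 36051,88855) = 1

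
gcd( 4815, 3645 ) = 45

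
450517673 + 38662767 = 489180440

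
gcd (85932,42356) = 4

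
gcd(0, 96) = 96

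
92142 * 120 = 11057040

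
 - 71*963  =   - 68373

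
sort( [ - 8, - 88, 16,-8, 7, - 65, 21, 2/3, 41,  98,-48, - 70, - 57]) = [ - 88, - 70, - 65, - 57, -48, - 8,-8, 2/3, 7,16, 21,41, 98 ]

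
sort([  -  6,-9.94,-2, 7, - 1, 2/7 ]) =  [-9.94,- 6,  -  2, - 1,2/7, 7]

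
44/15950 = 2/725 = 0.00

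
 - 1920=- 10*192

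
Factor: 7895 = 5^1*1579^1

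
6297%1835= 792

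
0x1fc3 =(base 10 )8131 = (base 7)32464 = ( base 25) D06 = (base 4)1333003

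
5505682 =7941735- 2436053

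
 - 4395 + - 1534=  - 5929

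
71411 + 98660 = 170071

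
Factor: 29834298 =2^1*3^3 *13^1*42499^1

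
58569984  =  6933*8448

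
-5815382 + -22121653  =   - 27937035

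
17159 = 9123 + 8036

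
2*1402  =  2804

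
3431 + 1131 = 4562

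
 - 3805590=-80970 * 47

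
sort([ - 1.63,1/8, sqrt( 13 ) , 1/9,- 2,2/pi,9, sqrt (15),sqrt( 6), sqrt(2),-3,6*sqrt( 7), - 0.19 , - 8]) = [ - 8, - 3, - 2, - 1.63, - 0.19, 1/9,1/8,2/pi, sqrt( 2) , sqrt( 6),  sqrt(13),sqrt(15), 9,6*sqrt (7)]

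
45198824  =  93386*484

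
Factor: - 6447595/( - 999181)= 5^1*7^1 * 11^1*16747^1*999181^(-1 )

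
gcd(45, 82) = 1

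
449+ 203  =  652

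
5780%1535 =1175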